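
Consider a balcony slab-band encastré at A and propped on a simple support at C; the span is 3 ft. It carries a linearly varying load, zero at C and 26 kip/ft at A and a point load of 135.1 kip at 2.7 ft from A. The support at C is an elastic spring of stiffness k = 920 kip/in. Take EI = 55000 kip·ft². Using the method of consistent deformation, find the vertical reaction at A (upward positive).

Choose R_C as the redundant. The primary structure is the cantilever fixed at A.
Deflection at C on the released cantilever, summing each load's contribution:
  triangular load, peak 26 at the fixed end: w₀L⁴/(30EI) = 70.2/EI
  point load 135.1 at a = 2.7: Pa²(3L − a)/(6EI) = 1034/EI
  δ_0 = 1104/EI
Tip deflection under a unit load at C: L³/(3EI) = 9/EI.
With EI = 55000 kip·ft²: δ_0 = 0.020079 ft and δ_{CC} = 0.000164 ft/kip.
Compatibility — the spring shortens by R_C/k under the reaction it provides: δ_0 − R_C·δ_{CC} = R_C/k. With 1/k = 1/(920×12) ft/kip = 0.000091 ft/kip, R_C = δ_0 / (δ_{CC} + 1/k) = 0.020079 / (0.000164 + 0.000091) = 78.98 kip.
Vertical equilibrium: R_A = ΣP − R_C = 174.1 − 78.98 = 95.12 kip.

R_A = 95.12 kip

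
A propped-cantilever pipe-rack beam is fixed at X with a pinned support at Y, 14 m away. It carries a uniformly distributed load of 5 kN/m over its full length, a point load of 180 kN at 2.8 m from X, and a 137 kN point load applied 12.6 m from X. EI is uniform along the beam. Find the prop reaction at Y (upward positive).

Take the reaction at Y as the redundant and release it; the primary structure is a cantilever fixed at X.
Deflection at Y on the released cantilever, summing each load's contribution:
  UDL 5: wL⁴/(8EI) = 24010/EI
  point load 180 at a = 2.8: Pa²(3L − a)/(6EI) = 9220/EI
  point load 137 at a = 12.6: Pa²(3L − a)/(6EI) = 106576/EI
  δ_0 = 139805/EI
Tip deflection under a unit load at Y: L³/(3EI) = 914.7/EI.
The prop prevents deflection at Y: R_Y = δ_0/δ_{YY} = 139805/914.7 = 152.8 kN.

R_Y = 152.8 kN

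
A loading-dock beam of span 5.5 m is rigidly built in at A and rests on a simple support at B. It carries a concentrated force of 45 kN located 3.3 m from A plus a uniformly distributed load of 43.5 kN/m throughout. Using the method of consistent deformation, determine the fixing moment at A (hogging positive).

M_A = 206.1 kN·m

Choose R_B as the redundant. The primary structure is the cantilever fixed at A.
Downward deflection at the released point B due to the loads:
  point load 45 at a = 3.3: Pa²(3L − a)/(6EI) = 1078/EI
  UDL 43.5: wL⁴/(8EI) = 4976/EI
  δ_0 = 6054/EI
Tip deflection under a unit load at B: L³/(3EI) = 55.46/EI.
Compatibility at B: δ_0 − R_B·δ_{BB} = 0, so R_B = 6054/55.46 = 109.2 kN.
Moment equilibrium about A: M_A = Σ(load moments about A) − R_B·L = 806.4 − 109.2×5.5 = 206.1 kN·m.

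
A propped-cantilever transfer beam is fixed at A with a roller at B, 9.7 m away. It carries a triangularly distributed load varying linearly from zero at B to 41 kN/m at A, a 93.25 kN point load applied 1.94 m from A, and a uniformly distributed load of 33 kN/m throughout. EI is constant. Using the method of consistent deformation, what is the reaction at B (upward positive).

Take the reaction at B as the redundant and release it; the primary structure is a cantilever fixed at A.
Deflection at B on the released cantilever, summing each load's contribution:
  triangular load, peak 41 at the fixed end: w₀L⁴/(30EI) = 12099/EI
  point load 93.25 at a = 1.94: Pa²(3L − a)/(6EI) = 1589/EI
  UDL 33: wL⁴/(8EI) = 36518/EI
  δ_0 = 50206/EI
Flexibility coefficient — unit upward force at B: δ_{BB} = L³/(3EI) = 304.2/EI.
Compatibility at B: δ_0 − R_B·δ_{BB} = 0, so R_B = 50206/304.2 = 165 kN.

R_B = 165 kN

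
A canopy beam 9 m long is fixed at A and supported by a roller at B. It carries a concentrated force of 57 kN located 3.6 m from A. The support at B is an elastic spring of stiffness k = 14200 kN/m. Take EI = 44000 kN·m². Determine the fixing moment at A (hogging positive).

M_A = 99.84 kN·m

Release the roller at B. Primary structure: cantilever fixed at A.
Deflection at B on the released cantilever, summing each load's contribution:
  point load 57 at a = 3.6: Pa²(3L − a)/(6EI) = 2881/EI
Flexibility coefficient — unit upward force at B: δ_{BB} = L³/(3EI) = 243/EI.
With EI = 44000 kN·m²: δ_0 = 0.065477 m and δ_{BB} = 0.005523 m/kN.
Compatibility — the spring shortens by R_B/k under the reaction it provides: δ_0 − R_B·δ_{BB} = R_B/k. With 1/k = 0.00007 m/kN, R_B = δ_0 / (δ_{BB} + 1/k) = 0.065477 / (0.005523 + 0.00007) = 11.71 kN.
Moment equilibrium about A: M_A = Σ(load moments about A) − R_B·L = 205.2 − 11.71×9 = 99.84 kN·m.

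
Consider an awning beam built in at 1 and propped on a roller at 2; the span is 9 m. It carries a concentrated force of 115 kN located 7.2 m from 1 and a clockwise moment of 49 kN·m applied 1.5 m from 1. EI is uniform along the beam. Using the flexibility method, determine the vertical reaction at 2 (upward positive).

R_2 = 83.46 kN

Remove the prop at 2; the released (primary) structure is a cantilever built in at 1.
Downward deflection at the released point 2 due to the loads:
  point load 115 at a = 7.2: Pa²(3L − a)/(6EI) = 19673/EI
  clockwise couple 49 at a = 1.5: M₀a(2L − a)/(2EI) = 606.4/EI
  δ_0 = 20280/EI
Flexibility coefficient — unit upward force at 2: δ_{22} = L³/(3EI) = 243/EI.
The prop prevents deflection at 2: R_2 = δ_0/δ_{22} = 20280/243 = 83.46 kN.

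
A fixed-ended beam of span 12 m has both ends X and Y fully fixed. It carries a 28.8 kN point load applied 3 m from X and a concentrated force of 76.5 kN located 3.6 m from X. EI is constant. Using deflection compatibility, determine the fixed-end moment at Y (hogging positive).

Release both end moments; the primary structure is a simply-supported span XY with redundants M_X and M_Y.
On the primary (simply-supported) span, the end slopes from the loading are:
  at X: point load 28.8 at a = 3: Pab(L + b)/(6LEI) = 226.8/EI
  at Y: point load 28.8 at a = 3: Pab(L + a)/(6LEI) = 162/EI
  at X: point load 76.5 at a = 3.6: Pab(L + b)/(6LEI) = 655.5/EI
  at Y: point load 76.5 at a = 3.6: Pab(L + a)/(6LEI) = 501.2/EI
  θ_X0 = 882.3/EI,  θ_Y0 = 663.2/EI
Flexibility coefficients: a unit moment at one end gives L/(3EI) there and L/(6EI) at the far end, so f₁₁ = f₂₂ = 4/EI and f₁₂ = f₂₁ = 2/EI.
Compatibility — zero rotation at each built-in end:
  4 M_X + 2 M_Y = 882.3
  2 M_X + 4 M_Y = 663.2
Solving the pair gives M_X = 183.5 kN·m and M_Y = 74.03 kN·m (hogging).

M_Y = 74.03 kN·m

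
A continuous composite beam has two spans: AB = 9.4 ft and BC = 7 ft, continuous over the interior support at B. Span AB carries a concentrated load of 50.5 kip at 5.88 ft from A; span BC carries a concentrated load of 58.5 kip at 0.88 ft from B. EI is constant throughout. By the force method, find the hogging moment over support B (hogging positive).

M_B = 69.8 kip·ft

Take M_B as the redundant. Released structure: two simple spans AB and BC with a hinge at B.
End slopes at the hinge B, treating each span as simply supported:
  span AB: point load 50.5 at a = 5.88: Pab(L + a)/(6LEI) = 283.2/EI
  span BC: point load 58.5 at a = 0.88: Pab(L + b)/(6LEI) = 98.42/EI
  relative rotation θ_0 = (283.2 + 98.42)/EI = 381.6/EI
A unit hogging moment at B produces rotation L₁/(3EI) + L₂/(3EI) = 5.467/EI.
Slope continuity at B: θ_0 = M_B·5.467/EI, so M_B = 381.6/5.467 = 69.8 kip·ft (hogging).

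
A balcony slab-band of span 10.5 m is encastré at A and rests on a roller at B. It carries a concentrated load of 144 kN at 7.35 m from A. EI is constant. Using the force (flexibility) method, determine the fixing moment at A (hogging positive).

Release the roller at B. Primary structure: cantilever fixed at A.
Downward deflection at the released point B due to the loads:
  point load 144 at a = 7.35: Pa²(3L − a)/(6EI) = 31311/EI
Tip deflection under a unit load at B: L³/(3EI) = 385.9/EI.
The prop prevents deflection at B: R_B = δ_0/δ_{BB} = 31311/385.9 = 81.14 kN.
Moment equilibrium about A: M_A = Σ(load moments about A) − R_B·L = 1058 − 81.14×10.5 = 206.4 kN·m.

M_A = 206.4 kN·m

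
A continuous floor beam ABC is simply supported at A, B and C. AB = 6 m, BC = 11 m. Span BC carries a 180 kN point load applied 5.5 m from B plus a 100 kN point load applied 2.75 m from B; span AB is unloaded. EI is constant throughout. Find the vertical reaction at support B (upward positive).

R_B = 257 kN

Insert a hinge at B; M_B is the redundant, and each span becomes simply supported.
End slopes at the hinge B, treating each span as simply supported:
  span BC: point load 180 at a = 5.5: Pab(L + b)/(6LEI) = 1361/EI
  span BC: point load 100 at a = 2.75: Pab(L + b)/(6LEI) = 661.7/EI
  relative rotation θ_0 = (0 + 2023)/EI = 2023/EI
A unit hogging moment at B produces rotation L₁/(3EI) + L₂/(3EI) = 5.667/EI.
Compatibility: M_B·(L₁+L₂)/(3EI) = θ_0, giving M_B = 357 kN·m (hogging).
Span AB, ΣM about A with M_B applied at B: R_B^{AB}·6 = 0 + 357, so R_B^{AB} = 59.5 kN and R_A = 0 − 59.5 = -59.5 kN.
Span BC, ΣM about C: R_B^{BC}·11 = 1815 + 357, so R_B^{BC} = 197.5 kN and R_C = 280 − 197.5 = 82.55 kN.
R_B = 59.5 + 197.5 = 257 kN.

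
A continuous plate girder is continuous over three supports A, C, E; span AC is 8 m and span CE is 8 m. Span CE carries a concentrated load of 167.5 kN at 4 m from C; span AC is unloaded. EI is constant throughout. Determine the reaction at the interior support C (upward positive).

R_C = 115.2 kN

Take M_C as the redundant. Released structure: two simple spans AC and CE with a hinge at C.
End slopes at the hinge C, treating each span as simply supported:
  span CE: point load 167.5 at a = 4: Pab(L + b)/(6LEI) = 670/EI
  relative rotation θ_0 = (0 + 670)/EI = 670/EI
A unit hogging moment at C produces rotation L₁/(3EI) + L₂/(3EI) = 5.333/EI.
Compatibility: M_C·(L₁+L₂)/(3EI) = θ_0, giving M_C = 125.6 kN·m (hogging).
Span AC, ΣM about A with M_C applied at C: R_C^{AC}·8 = 0 + 125.6, so R_C^{AC} = 15.7 kN and R_A = 0 − 15.7 = -15.7 kN.
Span CE, ΣM about E: R_C^{CE}·8 = 670 + 125.6, so R_C^{CE} = 99.45 kN and R_E = 167.5 − 99.45 = 68.05 kN.
R_C = 15.7 + 99.45 = 115.2 kN.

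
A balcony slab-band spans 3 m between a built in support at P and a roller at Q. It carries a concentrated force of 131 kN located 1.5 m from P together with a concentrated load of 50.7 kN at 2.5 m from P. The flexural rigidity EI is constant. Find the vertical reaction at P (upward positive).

R_P = 102.6 kN

Take the reaction at Q as the redundant and release it; the primary structure is a cantilever fixed at P.
Primary-structure tip deflection at Q by superposition:
  point load 131 at a = 1.5: Pa²(3L − a)/(6EI) = 368.4/EI
  point load 50.7 at a = 2.5: Pa²(3L − a)/(6EI) = 343.3/EI
  δ_0 = 711.7/EI
Flexibility coefficient — unit upward force at Q: δ_{QQ} = L³/(3EI) = 9/EI.
The prop prevents deflection at Q: R_Q = δ_0/δ_{QQ} = 711.7/9 = 79.08 kN.
Vertical equilibrium: R_P = ΣP − R_Q = 181.7 − 79.08 = 102.6 kN.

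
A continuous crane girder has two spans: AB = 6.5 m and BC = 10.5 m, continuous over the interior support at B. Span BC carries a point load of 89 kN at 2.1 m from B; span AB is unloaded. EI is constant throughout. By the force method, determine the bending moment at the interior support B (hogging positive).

M_B = 83.12 kN·m

Insert a hinge at B; M_B is the redundant, and each span becomes simply supported.
Rotations at B on the released spans (each span's end-slope, ×1/EI):
  span BC: point load 89 at a = 2.1: Pab(L + b)/(6LEI) = 471/EI
  relative rotation θ_0 = (0 + 471)/EI = 471/EI
A unit hogging moment at B produces rotation L₁/(3EI) + L₂/(3EI) = 5.667/EI.
Compatibility: M_B·(L₁+L₂)/(3EI) = θ_0, giving M_B = 83.12 kN·m (hogging).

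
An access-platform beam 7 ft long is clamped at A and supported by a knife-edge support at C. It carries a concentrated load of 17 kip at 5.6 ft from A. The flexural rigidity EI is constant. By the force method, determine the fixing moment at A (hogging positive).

Take the reaction at C as the redundant and release it; the primary structure is a cantilever fixed at A.
Primary-structure tip deflection at C by superposition:
  point load 17 at a = 5.6: Pa²(3L − a)/(6EI) = 1368/EI
Tip deflection under a unit load at C: L³/(3EI) = 114.3/EI.
The prop prevents deflection at C: R_C = δ_0/δ_{CC} = 1368/114.3 = 11.97 kip.
Moment equilibrium about A: M_A = Σ(load moments about A) − R_C·L = 95.2 − 11.97×7 = 11.42 kip·ft.

M_A = 11.42 kip·ft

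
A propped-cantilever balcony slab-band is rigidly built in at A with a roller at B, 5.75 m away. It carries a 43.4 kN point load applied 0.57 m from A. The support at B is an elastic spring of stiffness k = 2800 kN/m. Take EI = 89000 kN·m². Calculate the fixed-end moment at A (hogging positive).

Take the reaction at B as the redundant and release it; the primary structure is a cantilever fixed at A.
Downward deflection at the released point B due to the loads:
  point load 43.4 at a = 0.57: Pa²(3L − a)/(6EI) = 39.2/EI
Flexibility coefficient — unit upward force at B: δ_{BB} = L³/(3EI) = 63.37/EI.
With EI = 89000 kN·m²: δ_0 = 0.00044 m and δ_{BB} = 0.000712 m/kN.
Compatibility — the spring shortens by R_B/k under the reaction it provides: δ_0 − R_B·δ_{BB} = R_B/k. With 1/k = 0.000357 m/kN, R_B = δ_0 / (δ_{BB} + 1/k) = 0.00044 / (0.000712 + 0.000357) = 0.412 kN.
Moment equilibrium about A: M_A = Σ(load moments about A) − R_B·L = 24.74 − 0.412×5.75 = 22.37 kN·m.

M_A = 22.37 kN·m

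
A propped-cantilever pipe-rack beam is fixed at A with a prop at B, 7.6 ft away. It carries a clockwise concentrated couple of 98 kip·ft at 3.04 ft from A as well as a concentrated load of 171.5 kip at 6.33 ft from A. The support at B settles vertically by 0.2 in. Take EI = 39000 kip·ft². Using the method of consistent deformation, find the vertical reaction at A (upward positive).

R_A = 34.65 kip

Remove the prop at B; the released (primary) structure is a cantilever built in at A.
Free-end deflection of the primary structure under the applied loading (downward +):
  clockwise couple 98 at a = 3.04: M₀a(2L − a)/(2EI) = 1811/EI
  point load 171.5 at a = 6.33: Pa²(3L − a)/(6EI) = 18863/EI
  δ_0 = 20674/EI
Flexibility coefficient — unit upward force at B: δ_{BB} = L³/(3EI) = 146.3/EI.
With EI = 39000 kip·ft²: δ_0 = 0.53012 ft and δ_{BB} = 0.003752 ft/kip.
Compatibility — the beam at B must follow the support down by 0.01667 ft: δ_0 − R_B·δ_{BB} = 0.01667, so R_B = (0.53012 − 0.01667)/0.003752 = 136.8 kip.
Vertical equilibrium: R_A = ΣP − R_B = 171.5 − 136.8 = 34.65 kip.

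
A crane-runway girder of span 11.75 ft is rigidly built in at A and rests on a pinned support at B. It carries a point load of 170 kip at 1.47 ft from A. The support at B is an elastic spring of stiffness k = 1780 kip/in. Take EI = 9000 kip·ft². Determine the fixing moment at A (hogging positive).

Choose R_B as the redundant. The primary structure is the cantilever fixed at A.
Downward deflection at the released point B due to the loads:
  point load 170 at a = 1.47: Pa²(3L − a)/(6EI) = 2068/EI
Tip deflection under a unit load at B: L³/(3EI) = 540.7/EI.
With EI = 9000 kip·ft²: δ_0 = 0.2298 ft and δ_{BB} = 0.060083 ft/kip.
Compatibility — the spring shortens by R_B/k under the reaction it provides: δ_0 − R_B·δ_{BB} = R_B/k. With 1/k = 1/(1780×12) ft/kip = 0.000047 ft/kip, R_B = δ_0 / (δ_{BB} + 1/k) = 0.2298 / (0.060083 + 0.000047) = 3.822 kip.
Moment equilibrium about A: M_A = Σ(load moments about A) − R_B·L = 249.9 − 3.822×11.75 = 205 kip·ft.

M_A = 205 kip·ft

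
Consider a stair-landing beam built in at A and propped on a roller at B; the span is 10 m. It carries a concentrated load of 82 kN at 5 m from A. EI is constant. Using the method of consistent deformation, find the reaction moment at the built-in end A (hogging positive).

M_A = 153.8 kN·m

Release the roller at B. Primary structure: cantilever fixed at A.
Free-end deflection of the primary structure under the applied loading (downward +):
  point load 82 at a = 5: Pa²(3L − a)/(6EI) = 8542/EI
Flexibility coefficient — unit upward force at B: δ_{BB} = L³/(3EI) = 333.3/EI.
Compatibility at B: δ_0 − R_B·δ_{BB} = 0, so R_B = 8542/333.3 = 25.62 kN.
Moment equilibrium about A: M_A = Σ(load moments about A) − R_B·L = 410 − 25.62×10 = 153.8 kN·m.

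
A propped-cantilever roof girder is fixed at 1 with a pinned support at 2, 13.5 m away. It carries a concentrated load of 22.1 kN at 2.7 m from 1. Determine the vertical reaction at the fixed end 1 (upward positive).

Release the roller at 2. Primary structure: cantilever fixed at 1.
Primary-structure tip deflection at 2 by superposition:
  point load 22.1 at a = 2.7: Pa²(3L − a)/(6EI) = 1015/EI
Tip deflection under a unit load at 2: L³/(3EI) = 820.1/EI.
Compatibility at 2: δ_0 − R_2·δ_{22} = 0, so R_2 = 1015/820.1 = 1.238 kN.
Vertical equilibrium: R_1 = ΣP − R_2 = 22.1 − 1.238 = 20.86 kN.

R_1 = 20.86 kN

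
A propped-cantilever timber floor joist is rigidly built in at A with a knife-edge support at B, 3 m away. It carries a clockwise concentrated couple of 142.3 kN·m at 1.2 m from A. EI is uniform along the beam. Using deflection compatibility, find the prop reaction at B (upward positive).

Remove the prop at B; the released (primary) structure is a cantilever built in at A.
Deflection at B on the released cantilever, summing each load's contribution:
  clockwise couple 142.3 at a = 1.2: M₀a(2L − a)/(2EI) = 409.8/EI
Tip deflection under a unit load at B: L³/(3EI) = 9/EI.
The prop prevents deflection at B: R_B = δ_0/δ_{BB} = 409.8/9 = 45.54 kN.

R_B = 45.54 kN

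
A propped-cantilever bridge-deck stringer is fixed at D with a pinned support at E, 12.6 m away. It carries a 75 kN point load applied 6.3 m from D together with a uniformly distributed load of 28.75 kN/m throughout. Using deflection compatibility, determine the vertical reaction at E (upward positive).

R_E = 159.3 kN

Choose R_E as the redundant. The primary structure is the cantilever fixed at D.
Primary-structure tip deflection at E by superposition:
  point load 75 at a = 6.3: Pa²(3L − a)/(6EI) = 15628/EI
  UDL 28.75: wL⁴/(8EI) = 90580/EI
  δ_0 = 106207/EI
Tip deflection under a unit load at E: L³/(3EI) = 666.8/EI.
The prop prevents deflection at E: R_E = δ_0/δ_{EE} = 106207/666.8 = 159.3 kN.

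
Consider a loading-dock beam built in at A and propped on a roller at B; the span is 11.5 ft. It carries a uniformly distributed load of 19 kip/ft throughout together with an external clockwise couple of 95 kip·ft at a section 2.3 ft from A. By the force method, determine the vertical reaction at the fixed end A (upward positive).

R_A = 132.1 kip

Release the roller at B. Primary structure: cantilever fixed at A.
Free-end deflection of the primary structure under the applied loading (downward +):
  UDL 19: wL⁴/(8EI) = 41539/EI
  clockwise couple 95 at a = 2.3: M₀a(2L − a)/(2EI) = 2261/EI
  δ_0 = 43800/EI
Flexibility coefficient — unit upward force at B: δ_{BB} = L³/(3EI) = 507/EI.
Compatibility at B: δ_0 − R_B·δ_{BB} = 0, so R_B = 43800/507 = 86.4 kip.
Vertical equilibrium: R_A = ΣP − R_B = 218.5 − 86.4 = 132.1 kip.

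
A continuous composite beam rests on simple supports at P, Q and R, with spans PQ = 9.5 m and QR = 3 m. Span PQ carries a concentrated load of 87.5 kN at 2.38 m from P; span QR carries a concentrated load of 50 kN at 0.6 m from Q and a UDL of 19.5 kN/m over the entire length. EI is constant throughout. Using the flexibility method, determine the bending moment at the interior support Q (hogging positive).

M_Q = 84.62 kN·m

Take M_Q as the redundant. Released structure: two simple spans PQ and QR with a hinge at Q.
Discontinuity in slope at Q on the released structure — sum the simple-span end rotations:
  span PQ: point load 87.5 at a = 2.38: Pab(L + a)/(6LEI) = 309/EI
  span QR: point load 50 at a = 0.6: Pab(L + b)/(6LEI) = 21.6/EI
  span QR: UDL 19.5: wL³/(24EI) = 21.94/EI
  relative rotation θ_0 = (309 + 43.54)/EI = 352.6/EI
A unit hogging moment at Q produces rotation L₁/(3EI) + L₂/(3EI) = 4.167/EI.
Slope continuity at Q: θ_0 = M_Q·4.167/EI, so M_Q = 352.6/4.167 = 84.62 kN·m (hogging).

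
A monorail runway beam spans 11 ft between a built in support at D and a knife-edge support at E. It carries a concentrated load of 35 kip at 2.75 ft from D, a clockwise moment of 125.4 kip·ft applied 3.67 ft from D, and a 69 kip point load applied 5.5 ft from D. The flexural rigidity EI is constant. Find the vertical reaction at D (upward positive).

Take the reaction at E as the redundant and release it; the primary structure is a cantilever fixed at D.
Downward deflection at the released point E due to the loads:
  point load 35 at a = 2.75: Pa²(3L − a)/(6EI) = 1334/EI
  clockwise couple 125.4 at a = 3.67: M₀a(2L − a)/(2EI) = 4218/EI
  point load 69 at a = 5.5: Pa²(3L − a)/(6EI) = 9567/EI
  δ_0 = 15119/EI
Flexibility coefficient — unit upward force at E: δ_{EE} = L³/(3EI) = 443.7/EI.
The prop prevents deflection at E: R_E = δ_0/δ_{EE} = 15119/443.7 = 34.08 kip.
Vertical equilibrium: R_D = ΣP − R_E = 104 − 34.08 = 69.92 kip.

R_D = 69.92 kip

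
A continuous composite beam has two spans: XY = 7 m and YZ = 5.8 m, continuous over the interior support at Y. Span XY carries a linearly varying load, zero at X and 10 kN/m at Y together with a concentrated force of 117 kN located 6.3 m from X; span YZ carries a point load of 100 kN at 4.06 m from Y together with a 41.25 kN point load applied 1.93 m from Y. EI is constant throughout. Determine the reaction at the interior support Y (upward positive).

R_Y = 221.5 kN

Release continuity at Y by inserting a hinge; the redundant is the internal moment M_Y. The primary structure is two simply-supported spans XY and YZ.
Rotations at Y on the released spans (each span's end-slope, ×1/EI):
  span XY: triangular load, peak 10: w₀L³/(45EI) = 76.22/EI
  span XY: point load 117 at a = 6.3: Pab(L + a)/(6LEI) = 163.4/EI
  span YZ: point load 100 at a = 4.06: Pab(L + b)/(6LEI) = 153.1/EI
  span YZ: point load 41.25 at a = 1.93: Pab(L + b)/(6LEI) = 85.61/EI
  relative rotation θ_0 = (239.6 + 238.7)/EI = 478.3/EI
A unit hogging moment at Y produces rotation L₁/(3EI) + L₂/(3EI) = 4.267/EI.
Slope continuity at Y: θ_0 = M_Y·4.267/EI, so M_Y = 478.3/4.267 = 112.1 kN·m (hogging).
Span XY, ΣM about X with M_Y applied at Y: R_Y^{XY}·7 = 900.4 + 112.1, so R_Y^{XY} = 144.6 kN and R_X = 152 − 144.6 = 7.353 kN.
Span YZ, ΣM about Z: R_Y^{YZ}·5.8 = 333.6 + 112.1, so R_Y^{YZ} = 76.85 kN and R_Z = 141.2 − 76.85 = 64.4 kN.
R_Y = 144.6 + 76.85 = 221.5 kN.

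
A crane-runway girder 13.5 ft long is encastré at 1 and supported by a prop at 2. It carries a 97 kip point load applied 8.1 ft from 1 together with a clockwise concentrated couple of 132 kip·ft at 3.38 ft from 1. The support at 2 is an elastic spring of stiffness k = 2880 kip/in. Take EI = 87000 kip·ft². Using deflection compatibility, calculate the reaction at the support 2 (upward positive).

Choose R_2 as the redundant. The primary structure is the cantilever fixed at 1.
Primary-structure tip deflection at 2 by superposition:
  point load 97 at a = 8.1: Pa²(3L − a)/(6EI) = 34367/EI
  clockwise couple 132 at a = 3.38: M₀a(2L − a)/(2EI) = 5269/EI
  δ_0 = 39636/EI
Flexibility coefficient — unit upward force at 2: δ_{22} = L³/(3EI) = 820.1/EI.
With EI = 87000 kip·ft²: δ_0 = 0.45558 ft and δ_{22} = 0.009427 ft/kip.
Compatibility — the spring shortens by R_2/k under the reaction it provides: δ_0 − R_2·δ_{22} = R_2/k. With 1/k = 1/(2880×12) ft/kip = 0.000029 ft/kip, R_2 = δ_0 / (δ_{22} + 1/k) = 0.45558 / (0.009427 + 0.000029) = 48.18 kip.

R_2 = 48.18 kip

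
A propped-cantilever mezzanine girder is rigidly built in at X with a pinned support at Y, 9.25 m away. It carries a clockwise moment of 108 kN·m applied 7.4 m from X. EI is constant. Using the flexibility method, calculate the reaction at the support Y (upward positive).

Release the roller at Y. Primary structure: cantilever fixed at X.
Free-end deflection of the primary structure under the applied loading (downward +):
  clockwise couple 108 at a = 7.4: M₀a(2L − a)/(2EI) = 4436/EI
Tip deflection under a unit load at Y: L³/(3EI) = 263.8/EI.
Compatibility at Y: δ_0 − R_Y·δ_{YY} = 0, so R_Y = 4436/263.8 = 16.81 kN.

R_Y = 16.81 kN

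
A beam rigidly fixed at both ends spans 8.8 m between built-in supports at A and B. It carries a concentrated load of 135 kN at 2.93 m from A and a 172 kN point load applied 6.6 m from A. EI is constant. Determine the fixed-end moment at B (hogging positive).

M_B = 300.7 kN·m

Take the two fixed-end moments M_A, M_B as redundants; the released structure is the simple span AB.
On the primary (simply-supported) span, the end slopes from the loading are:
  at A: point load 135 at a = 2.93: Pab(L + b)/(6LEI) = 645.1/EI
  at B: point load 135 at a = 2.93: Pab(L + a)/(6LEI) = 515.8/EI
  at A: point load 172 at a = 6.6: Pab(L + b)/(6LEI) = 520.3/EI
  at B: point load 172 at a = 6.6: Pab(L + a)/(6LEI) = 728.4/EI
  θ_A0 = 1165/EI,  θ_B0 = 1244/EI
Flexibility coefficients: a unit moment at one end gives L/(3EI) there and L/(6EI) at the far end, so f₁₁ = f₂₂ = 2.933/EI and f₁₂ = f₂₁ = 1.467/EI.
Compatibility — zero rotation at each built-in end:
  2.933 M_A + 1.467 M_B = 1165
  1.467 M_A + 2.933 M_B = 1244
Solving the pair gives M_A = 246.9 kN·m and M_B = 300.7 kN·m (hogging).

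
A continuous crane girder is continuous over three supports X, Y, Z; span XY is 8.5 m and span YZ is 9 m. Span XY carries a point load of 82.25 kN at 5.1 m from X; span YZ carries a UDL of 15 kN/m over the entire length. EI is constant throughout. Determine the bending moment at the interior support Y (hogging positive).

Take M_Y as the redundant. Released structure: two simple spans XY and YZ with a hinge at Y.
Discontinuity in slope at Y on the released structure — sum the simple-span end rotations:
  span XY: point load 82.25 at a = 5.1: Pab(L + a)/(6LEI) = 380.3/EI
  span YZ: UDL 15: wL³/(24EI) = 455.6/EI
  relative rotation θ_0 = (380.3 + 455.6)/EI = 835.9/EI
A unit hogging moment at Y produces rotation L₁/(3EI) + L₂/(3EI) = 5.833/EI.
Slope continuity at Y: θ_0 = M_Y·5.833/EI, so M_Y = 835.9/5.833 = 143.3 kN·m (hogging).

M_Y = 143.3 kN·m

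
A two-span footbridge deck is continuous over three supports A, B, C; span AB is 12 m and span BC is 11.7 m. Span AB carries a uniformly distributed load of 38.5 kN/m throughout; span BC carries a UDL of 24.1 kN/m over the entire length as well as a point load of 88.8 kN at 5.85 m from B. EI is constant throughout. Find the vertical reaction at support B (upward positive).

R_B = 526.2 kN

Release continuity at B by inserting a hinge; the redundant is the internal moment M_B. The primary structure is two simply-supported spans AB and BC.
Rotations at B on the released spans (each span's end-slope, ×1/EI):
  span AB: UDL 38.5: wL³/(24EI) = 2772/EI
  span BC: UDL 24.1: wL³/(24EI) = 1608/EI
  span BC: point load 88.8 at a = 5.85: Pab(L + b)/(6LEI) = 759.7/EI
  relative rotation θ_0 = (2772 + 2368)/EI = 5140/EI
A unit hogging moment at B produces rotation L₁/(3EI) + L₂/(3EI) = 7.9/EI.
Compatibility: M_B·(L₁+L₂)/(3EI) = θ_0, giving M_B = 650.6 kN·m (hogging).
Span AB, ΣM about A with M_B applied at B: R_B^{AB}·12 = 2772 + 650.6, so R_B^{AB} = 285.2 kN and R_A = 462 − 285.2 = 176.8 kN.
Span BC, ΣM about C: R_B^{BC}·11.7 = 2169 + 650.6, so R_B^{BC} = 241 kN and R_C = 370.8 − 241 = 129.8 kN.
R_B = 285.2 + 241 = 526.2 kN.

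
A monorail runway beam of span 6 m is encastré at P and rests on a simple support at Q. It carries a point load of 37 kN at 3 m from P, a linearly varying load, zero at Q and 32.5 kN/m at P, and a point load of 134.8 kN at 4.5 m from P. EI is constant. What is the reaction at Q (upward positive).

Remove the prop at Q; the released (primary) structure is a cantilever built in at P.
Downward deflection at the released point Q due to the loads:
  point load 37 at a = 3: Pa²(3L − a)/(6EI) = 832.5/EI
  triangular load, peak 32.5 at the fixed end: w₀L⁴/(30EI) = 1404/EI
  point load 134.8 at a = 4.5: Pa²(3L − a)/(6EI) = 6142/EI
  δ_0 = 8378/EI
Tip deflection under a unit load at Q: L³/(3EI) = 72/EI.
Compatibility at Q: δ_0 − R_Q·δ_{QQ} = 0, so R_Q = 8378/72 = 116.4 kN.

R_Q = 116.4 kN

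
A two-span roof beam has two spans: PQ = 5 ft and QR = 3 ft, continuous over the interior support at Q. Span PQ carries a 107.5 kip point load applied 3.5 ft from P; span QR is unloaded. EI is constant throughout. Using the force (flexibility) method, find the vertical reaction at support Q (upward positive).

Insert a hinge at Q; M_Q is the redundant, and each span becomes simply supported.
Rotations at Q on the released spans (each span's end-slope, ×1/EI):
  span PQ: point load 107.5 at a = 3.5: Pab(L + a)/(6LEI) = 159.9/EI
  relative rotation θ_0 = (159.9 + 0)/EI = 159.9/EI
A unit hogging moment at Q produces rotation L₁/(3EI) + L₂/(3EI) = 2.667/EI.
Slope continuity at Q: θ_0 = M_Q·2.667/EI, so M_Q = 159.9/2.667 = 59.96 kip·ft (hogging).
Span PQ, ΣM about P with M_Q applied at Q: R_Q^{PQ}·5 = 376.2 + 59.96, so R_Q^{PQ} = 87.24 kip and R_P = 107.5 − 87.24 = 20.26 kip.
Span QR, ΣM about R: R_Q^{QR}·3 = 0 + 59.96, so R_Q^{QR} = 19.99 kip and R_R = 0 − 19.99 = -19.99 kip.
R_Q = 87.24 + 19.99 = 107.2 kip.

R_Q = 107.2 kip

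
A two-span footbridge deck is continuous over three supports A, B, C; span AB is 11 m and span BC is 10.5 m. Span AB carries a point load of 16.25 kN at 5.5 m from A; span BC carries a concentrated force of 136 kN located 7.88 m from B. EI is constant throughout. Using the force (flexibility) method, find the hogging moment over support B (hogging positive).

Take M_B as the redundant. Released structure: two simple spans AB and BC with a hinge at B.
Discontinuity in slope at B on the released structure — sum the simple-span end rotations:
  span AB: point load 16.25 at a = 5.5: Pab(L + a)/(6LEI) = 122.9/EI
  span BC: point load 136 at a = 7.88: Pab(L + b)/(6LEI) = 584.7/EI
  relative rotation θ_0 = (122.9 + 584.7)/EI = 707.6/EI
A unit hogging moment at B produces rotation L₁/(3EI) + L₂/(3EI) = 7.167/EI.
Slope continuity at B: θ_0 = M_B·7.167/EI, so M_B = 707.6/7.167 = 98.74 kN·m (hogging).

M_B = 98.74 kN·m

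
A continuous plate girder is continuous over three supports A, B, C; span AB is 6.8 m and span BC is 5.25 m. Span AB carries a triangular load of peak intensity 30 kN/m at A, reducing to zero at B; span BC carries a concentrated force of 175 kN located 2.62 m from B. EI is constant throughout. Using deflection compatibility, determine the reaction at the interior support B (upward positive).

R_B = 162.4 kN

Take M_B as the redundant. Released structure: two simple spans AB and BC with a hinge at B.
Rotations at B on the released spans (each span's end-slope, ×1/EI):
  span AB: triangular load, peak 30: 7w₀L³/(360EI) = 183.4/EI
  span BC: point load 175 at a = 2.62: Pab(L + b)/(6LEI) = 301.7/EI
  relative rotation θ_0 = (183.4 + 301.7)/EI = 485.1/EI
A unit hogging moment at B produces rotation L₁/(3EI) + L₂/(3EI) = 4.017/EI.
Compatibility: M_B·(L₁+L₂)/(3EI) = θ_0, giving M_B = 120.8 kN·m (hogging).
Span AB, ΣM about A with M_B applied at B: R_B^{AB}·6.8 = 231.2 + 120.8, so R_B^{AB} = 51.76 kN and R_A = 102 − 51.76 = 50.24 kN.
Span BC, ΣM about C: R_B^{BC}·5.25 = 460.2 + 120.8, so R_B^{BC} = 110.7 kN and R_C = 175 − 110.7 = 64.33 kN.
R_B = 51.76 + 110.7 = 162.4 kN.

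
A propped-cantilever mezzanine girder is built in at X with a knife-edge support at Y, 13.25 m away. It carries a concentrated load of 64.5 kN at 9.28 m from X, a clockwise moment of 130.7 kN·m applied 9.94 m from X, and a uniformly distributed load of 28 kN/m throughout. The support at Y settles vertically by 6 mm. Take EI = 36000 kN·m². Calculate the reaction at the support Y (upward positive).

R_Y = 189.1 kN

Remove the prop at Y; the released (primary) structure is a cantilever built in at X.
Free-end deflection of the primary structure under the applied loading (downward +):
  point load 64.5 at a = 9.28: Pa²(3L − a)/(6EI) = 28208/EI
  clockwise couple 130.7 at a = 9.94: M₀a(2L − a)/(2EI) = 10757/EI
  UDL 28: wL⁴/(8EI) = 107878/EI
  δ_0 = 146843/EI
Flexibility coefficient — unit upward force at Y: δ_{YY} = L³/(3EI) = 775.4/EI.
With EI = 36000 kN·m²: δ_0 = 4.079 m and δ_{YY} = 0.021539 m/kN.
Compatibility — the beam at Y must follow the support down by 0.006 m: δ_0 − R_Y·δ_{YY} = 0.006, so R_Y = (4.079 − 0.006)/0.021539 = 189.1 kN.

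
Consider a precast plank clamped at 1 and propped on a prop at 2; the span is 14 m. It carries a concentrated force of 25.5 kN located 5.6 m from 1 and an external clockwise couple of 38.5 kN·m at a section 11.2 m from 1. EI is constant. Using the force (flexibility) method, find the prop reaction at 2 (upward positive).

R_2 = 9.264 kN

Remove the prop at 2; the released (primary) structure is a cantilever built in at 1.
Deflection at 2 on the released cantilever, summing each load's contribution:
  point load 25.5 at a = 5.6: Pa²(3L − a)/(6EI) = 4851/EI
  clockwise couple 38.5 at a = 11.2: M₀a(2L − a)/(2EI) = 3622/EI
  δ_0 = 8473/EI
Flexibility coefficient — unit upward force at 2: δ_{22} = L³/(3EI) = 914.7/EI.
Compatibility at 2: δ_0 − R_2·δ_{22} = 0, so R_2 = 8473/914.7 = 9.264 kN.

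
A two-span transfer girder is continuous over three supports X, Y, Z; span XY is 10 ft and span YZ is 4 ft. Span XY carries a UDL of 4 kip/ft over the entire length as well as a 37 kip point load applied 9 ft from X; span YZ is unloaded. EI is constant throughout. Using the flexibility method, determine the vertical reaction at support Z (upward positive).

Insert a hinge at Y; M_Y is the redundant, and each span becomes simply supported.
Discontinuity in slope at Y on the released structure — sum the simple-span end rotations:
  span XY: UDL 4: wL³/(24EI) = 166.7/EI
  span XY: point load 37 at a = 9: Pab(L + a)/(6LEI) = 105.5/EI
  relative rotation θ_0 = (272.1 + 0)/EI = 272.1/EI
A unit hogging moment at Y produces rotation L₁/(3EI) + L₂/(3EI) = 4.667/EI.
Slope continuity at Y: θ_0 = M_Y·4.667/EI, so M_Y = 272.1/4.667 = 58.31 kip·ft (hogging).
Span YZ, ΣM about Z: R_Y^{YZ}·4 = 0 + 58.31, so R_Y^{YZ} = 14.58 kip and R_Z = 0 − 14.58 = -14.58 kip.

R_Z = -14.58 kip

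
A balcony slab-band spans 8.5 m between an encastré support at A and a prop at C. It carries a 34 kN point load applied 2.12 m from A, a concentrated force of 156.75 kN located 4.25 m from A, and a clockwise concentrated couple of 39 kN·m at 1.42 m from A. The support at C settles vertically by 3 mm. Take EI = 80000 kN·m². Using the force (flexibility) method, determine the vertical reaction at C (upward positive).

Release the roller at C. Primary structure: cantilever fixed at A.
Primary-structure tip deflection at C by superposition:
  point load 34 at a = 2.12: Pa²(3L − a)/(6EI) = 595.4/EI
  point load 156.75 at a = 4.25: Pa²(3L − a)/(6EI) = 10028/EI
  clockwise couple 39 at a = 1.42: M₀a(2L − a)/(2EI) = 431.4/EI
  δ_0 = 11054/EI
Tip deflection under a unit load at C: L³/(3EI) = 204.7/EI.
With EI = 80000 kN·m²: δ_0 = 0.13818 m and δ_{CC} = 0.002559 m/kN.
Compatibility — the beam at C must follow the support down by 0.003 m: δ_0 − R_C·δ_{CC} = 0.003, so R_C = (0.13818 − 0.003)/0.002559 = 52.83 kN.

R_C = 52.83 kN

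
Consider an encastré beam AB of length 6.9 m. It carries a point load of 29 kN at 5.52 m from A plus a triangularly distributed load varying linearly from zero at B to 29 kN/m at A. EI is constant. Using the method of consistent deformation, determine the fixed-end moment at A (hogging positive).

Take the two fixed-end moments M_A, M_B as redundants; the released structure is the simple span AB.
On the primary (simply-supported) span, the end slopes from the loading are:
  at A: point load 29 at a = 5.52: Pab(L + b)/(6LEI) = 44.18/EI
  at B: point load 29 at a = 5.52: Pab(L + a)/(6LEI) = 66.27/EI
  at A: triangular load, peak 29: w₀L³/(45EI) = 211.7/EI
  at B: triangular load, peak 29: 7w₀L³/(360EI) = 185.2/EI
  θ_A0 = 255.9/EI,  θ_B0 = 251.5/EI
Flexibility coefficients: a unit moment at one end gives L/(3EI) there and L/(6EI) at the far end, so f₁₁ = f₂₂ = 2.3/EI and f₁₂ = f₂₁ = 1.15/EI.
Compatibility — zero rotation at each built-in end:
  2.3 M_A + 1.15 M_B = 255.9
  1.15 M_A + 2.3 M_B = 251.5
Solving the pair gives M_A = 75.44 kN·m and M_B = 71.64 kN·m (hogging).

M_A = 75.44 kN·m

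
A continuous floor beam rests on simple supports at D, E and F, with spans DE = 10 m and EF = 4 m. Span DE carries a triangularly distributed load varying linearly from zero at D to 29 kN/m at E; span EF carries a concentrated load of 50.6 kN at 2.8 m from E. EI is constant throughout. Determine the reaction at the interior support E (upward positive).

R_E = 162.9 kN

Insert a hinge at E; M_E is the redundant, and each span becomes simply supported.
Rotations at E on the released spans (each span's end-slope, ×1/EI):
  span DE: triangular load, peak 29: w₀L³/(45EI) = 644.4/EI
  span EF: point load 50.6 at a = 2.8: Pab(L + b)/(6LEI) = 36.84/EI
  relative rotation θ_0 = (644.4 + 36.84)/EI = 681.3/EI
A unit hogging moment at E produces rotation L₁/(3EI) + L₂/(3EI) = 4.667/EI.
Slope continuity at E: θ_0 = M_E·4.667/EI, so M_E = 681.3/4.667 = 146 kN·m (hogging).
Span DE, ΣM about D with M_E applied at E: R_E^{DE}·10 = 966.7 + 146, so R_E^{DE} = 111.3 kN and R_D = 145 − 111.3 = 33.73 kN.
Span EF, ΣM about F: R_E^{EF}·4 = 60.72 + 146, so R_E^{EF} = 51.68 kN and R_F = 50.6 − 51.68 = -1.077 kN.
R_E = 111.3 + 51.68 = 162.9 kN.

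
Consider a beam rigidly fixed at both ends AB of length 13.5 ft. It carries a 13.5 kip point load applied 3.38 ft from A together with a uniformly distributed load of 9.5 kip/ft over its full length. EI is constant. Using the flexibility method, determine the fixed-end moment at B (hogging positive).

M_B = 152.8 kip·ft

Release both end moments; the primary structure is a simply-supported span AB with redundants M_A and M_B.
On the primary (simply-supported) span, the end slopes from the loading are:
  at A: point load 13.5 at a = 3.38: Pab(L + b)/(6LEI) = 134.7/EI
  at B: point load 13.5 at a = 3.38: Pab(L + a)/(6LEI) = 96.23/EI
  at A: UDL 9.5: wL³/(24EI) = 973.9/EI
  at B: UDL 9.5: wL³/(24EI) = 973.9/EI
  θ_A0 = 1109/EI,  θ_B0 = 1070/EI
Flexibility coefficients: a unit moment at one end gives L/(3EI) there and L/(6EI) at the far end, so f₁₁ = f₂₂ = 4.5/EI and f₁₂ = f₂₁ = 2.25/EI.
Compatibility — zero rotation at each built-in end:
  4.5 M_A + 2.25 M_B = 1109
  2.25 M_A + 4.5 M_B = 1070
Solving the pair gives M_A = 169.9 kip·ft and M_B = 152.8 kip·ft (hogging).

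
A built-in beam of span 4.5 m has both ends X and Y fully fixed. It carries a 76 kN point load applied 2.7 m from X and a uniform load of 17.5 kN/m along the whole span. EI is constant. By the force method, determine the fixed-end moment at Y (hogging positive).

M_Y = 78.78 kN·m

Release both end moments; the primary structure is a simply-supported span XY with redundants M_X and M_Y.
On the primary (simply-supported) span, the end slopes from the loading are:
  at X: point load 76 at a = 2.7: Pab(L + b)/(6LEI) = 86.18/EI
  at Y: point load 76 at a = 2.7: Pab(L + a)/(6LEI) = 98.5/EI
  at X: UDL 17.5: wL³/(24EI) = 66.45/EI
  at Y: UDL 17.5: wL³/(24EI) = 66.45/EI
  θ_X0 = 152.6/EI,  θ_Y0 = 164.9/EI
Flexibility coefficients: a unit moment at one end gives L/(3EI) there and L/(6EI) at the far end, so f₁₁ = f₂₂ = 1.5/EI and f₁₂ = f₂₁ = 0.75/EI.
Compatibility — zero rotation at each built-in end:
  1.5 M_X + 0.75 M_Y = 152.6
  0.75 M_X + 1.5 M_Y = 164.9
Solving the pair gives M_X = 62.36 kN·m and M_Y = 78.78 kN·m (hogging).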